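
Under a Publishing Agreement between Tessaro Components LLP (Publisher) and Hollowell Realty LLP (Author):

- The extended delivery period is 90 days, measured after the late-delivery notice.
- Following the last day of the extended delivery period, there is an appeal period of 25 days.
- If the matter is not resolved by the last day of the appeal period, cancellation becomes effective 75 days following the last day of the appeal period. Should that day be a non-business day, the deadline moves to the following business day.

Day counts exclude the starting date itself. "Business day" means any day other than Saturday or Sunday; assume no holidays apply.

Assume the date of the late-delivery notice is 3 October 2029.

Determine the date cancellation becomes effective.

Adding 90 calendar days to 3 October 2029 gives 1 January 2030, which is the last day of the extended delivery period.
The last day of the appeal period: 1 January 2030 + 25 days = 26 January 2030.
The date cancellation becomes effective: 26 January 2030 + 75 days = 11 April 2030. 11 April 2030 is a Thursday, so no roll-forward applies.

11 April 2030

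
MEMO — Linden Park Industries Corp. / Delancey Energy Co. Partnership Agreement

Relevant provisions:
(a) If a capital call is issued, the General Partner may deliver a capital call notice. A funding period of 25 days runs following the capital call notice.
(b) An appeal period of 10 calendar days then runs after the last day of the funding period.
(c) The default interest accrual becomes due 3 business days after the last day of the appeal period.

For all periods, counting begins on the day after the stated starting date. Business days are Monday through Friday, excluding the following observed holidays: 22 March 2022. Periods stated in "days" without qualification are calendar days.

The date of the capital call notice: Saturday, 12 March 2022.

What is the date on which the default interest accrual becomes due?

Adding 25 calendar days to 12 March 2022 gives 6 April 2022, which is the last day of the funding period.
The last day of the appeal period: 10 calendar days after 6 April 2022 is 16 April 2022.
The date on which the default interest accrual becomes due: 3 business days after Saturday, 16 April 2022, skipping weekends — Apr 18, Apr 19, Apr 20 — lands on Wednesday, 20 April 2022.

20 April 2022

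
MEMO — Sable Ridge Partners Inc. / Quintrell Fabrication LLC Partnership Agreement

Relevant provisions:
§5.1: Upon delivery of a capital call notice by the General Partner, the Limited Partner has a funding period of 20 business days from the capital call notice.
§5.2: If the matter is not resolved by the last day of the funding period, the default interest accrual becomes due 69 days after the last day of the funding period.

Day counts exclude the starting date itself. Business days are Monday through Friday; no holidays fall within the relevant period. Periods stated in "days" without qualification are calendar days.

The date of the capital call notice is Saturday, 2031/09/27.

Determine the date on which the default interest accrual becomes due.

2032/01/01

The last day of the funding period: counting 20 business days from Saturday, 2031/09/27 (Sep 29, Sep 30, Oct 1, Oct 2, …, Oct 22, Oct 23, Oct 24, skipping weekends) reaches Friday, 2031/10/24.
The date on which the default interest accrual becomes due: 2031/10/24 + 69 days = 2032/01/01.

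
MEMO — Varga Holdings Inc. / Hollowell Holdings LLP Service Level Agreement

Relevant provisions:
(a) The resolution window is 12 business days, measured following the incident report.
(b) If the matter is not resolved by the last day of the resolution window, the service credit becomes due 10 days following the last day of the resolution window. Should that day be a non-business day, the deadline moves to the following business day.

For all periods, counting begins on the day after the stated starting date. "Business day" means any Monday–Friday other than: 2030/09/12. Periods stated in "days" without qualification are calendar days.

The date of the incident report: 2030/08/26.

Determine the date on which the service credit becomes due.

The last day of the resolution window: 12 business days after Monday, 2030/08/26, skipping weekends — Aug 27, Aug 28, Aug 29, Aug 30, …, Sep 9, Sep 10, Sep 11 — lands on Wednesday, 2030/09/11.
Adding 10 calendar days to 2030/09/11 gives 2030/09/21, which is the date on which the service credit becomes due. That falls on a Saturday, so it rolls to the next business day, Monday, 2030/09/23.

2030/09/23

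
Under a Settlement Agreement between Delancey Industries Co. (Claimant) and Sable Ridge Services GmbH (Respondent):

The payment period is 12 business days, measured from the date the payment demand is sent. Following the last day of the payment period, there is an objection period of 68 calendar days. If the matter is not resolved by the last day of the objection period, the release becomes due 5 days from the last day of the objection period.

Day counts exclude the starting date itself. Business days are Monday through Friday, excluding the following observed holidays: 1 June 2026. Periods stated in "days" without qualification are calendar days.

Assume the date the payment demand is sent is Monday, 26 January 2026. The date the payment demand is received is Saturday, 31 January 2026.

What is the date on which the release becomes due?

The last day of the payment period: counting 12 business days from Monday, 26 January 2026 (Jan 27, Jan 28, Jan 29, Jan 30, …, Feb 9, Feb 10, Feb 11, skipping weekends) reaches Wednesday, 11 February 2026.
Adding 68 calendar days to 11 February 2026 gives 20 April 2026, which is the last day of the objection period.
The date on which the release becomes due: 5 calendar days after 20 April 2026 is 25 April 2026.

25 April 2026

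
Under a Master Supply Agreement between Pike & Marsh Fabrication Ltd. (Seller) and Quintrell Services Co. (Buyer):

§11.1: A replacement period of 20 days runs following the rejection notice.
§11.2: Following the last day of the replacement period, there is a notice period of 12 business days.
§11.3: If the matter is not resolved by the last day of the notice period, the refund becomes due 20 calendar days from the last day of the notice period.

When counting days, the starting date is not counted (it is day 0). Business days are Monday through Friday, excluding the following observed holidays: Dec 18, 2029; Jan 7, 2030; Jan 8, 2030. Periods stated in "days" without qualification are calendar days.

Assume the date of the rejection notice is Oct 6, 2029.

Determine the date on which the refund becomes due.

Dec 3, 2029

The last day of the replacement period: 20 calendar days after Oct 6, 2029 is Oct 26, 2029.
The last day of the notice period: counting 12 business days from Friday, Oct 26, 2029 (Oct 29, Oct 30, Oct 31, Nov 1, …, Nov 9, Nov 12, Nov 13, skipping weekends) reaches Tuesday, Nov 13, 2029.
The date on which the refund becomes due: Nov 13, 2029 + 20 days = Dec 3, 2029.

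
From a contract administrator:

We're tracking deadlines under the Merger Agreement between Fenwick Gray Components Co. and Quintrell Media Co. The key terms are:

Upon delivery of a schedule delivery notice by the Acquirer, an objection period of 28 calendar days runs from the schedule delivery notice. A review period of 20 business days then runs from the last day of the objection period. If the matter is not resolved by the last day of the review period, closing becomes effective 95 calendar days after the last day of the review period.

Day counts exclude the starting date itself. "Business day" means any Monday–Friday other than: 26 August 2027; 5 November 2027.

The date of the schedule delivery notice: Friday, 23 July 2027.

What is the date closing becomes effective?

The last day of the objection period: 23 July 2027 + 28 days = 20 August 2027.
From Friday, 20 August 2027, 20 business days (Aug 23, Aug 24, Aug 25, Aug 27, …, Sep 16, Sep 17, Sep 20, skipping weekends and the listed holiday on Aug 26) brings us to Monday, 20 September 2027, which is the last day of the review period.
Adding 95 calendar days to 20 September 2027 gives 24 December 2027, which is the date closing becomes effective.

24 December 2027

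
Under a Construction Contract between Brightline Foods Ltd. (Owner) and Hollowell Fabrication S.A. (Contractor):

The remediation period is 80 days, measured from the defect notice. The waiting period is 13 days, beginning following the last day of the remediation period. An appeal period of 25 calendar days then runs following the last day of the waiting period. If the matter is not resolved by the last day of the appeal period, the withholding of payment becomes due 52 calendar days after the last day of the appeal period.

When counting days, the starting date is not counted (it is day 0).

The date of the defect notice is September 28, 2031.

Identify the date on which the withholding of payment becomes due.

March 16, 2032

The last day of the remediation period: September 28, 2031 + 80 days = December 17, 2031.
Adding 13 calendar days to December 17, 2031 gives December 30, 2031, which is the last day of the waiting period.
The last day of the appeal period: December 30, 2031 + 25 days = January 24, 2032.
Adding 52 calendar days to January 24, 2032 gives March 16, 2032, which is the date on which the withholding of payment becomes due.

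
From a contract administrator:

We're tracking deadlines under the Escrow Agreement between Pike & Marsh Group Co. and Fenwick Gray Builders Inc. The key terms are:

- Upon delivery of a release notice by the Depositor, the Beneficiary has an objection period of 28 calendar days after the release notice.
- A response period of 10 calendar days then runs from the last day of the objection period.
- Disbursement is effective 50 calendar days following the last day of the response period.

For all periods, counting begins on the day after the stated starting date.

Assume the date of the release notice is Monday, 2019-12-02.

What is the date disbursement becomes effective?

2020-02-28

Adding 28 calendar days to 2019-12-02 gives 2019-12-30, which is the last day of the objection period.
Adding 10 calendar days to 2019-12-30 gives 2020-01-09, which is the last day of the response period.
The date disbursement becomes effective: 2020-01-09 + 50 days = 2020-02-28.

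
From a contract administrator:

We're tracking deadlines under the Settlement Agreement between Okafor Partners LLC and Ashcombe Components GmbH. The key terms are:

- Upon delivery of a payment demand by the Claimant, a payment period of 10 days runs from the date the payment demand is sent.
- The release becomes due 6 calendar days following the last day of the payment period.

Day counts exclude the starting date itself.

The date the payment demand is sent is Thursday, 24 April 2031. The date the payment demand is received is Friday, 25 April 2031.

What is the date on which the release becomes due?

10 May 2031

The last day of the payment period: 10 calendar days after 24 April 2031 is 4 May 2031.
Adding 6 calendar days to 4 May 2031 gives 10 May 2031, which is the date on which the release becomes due.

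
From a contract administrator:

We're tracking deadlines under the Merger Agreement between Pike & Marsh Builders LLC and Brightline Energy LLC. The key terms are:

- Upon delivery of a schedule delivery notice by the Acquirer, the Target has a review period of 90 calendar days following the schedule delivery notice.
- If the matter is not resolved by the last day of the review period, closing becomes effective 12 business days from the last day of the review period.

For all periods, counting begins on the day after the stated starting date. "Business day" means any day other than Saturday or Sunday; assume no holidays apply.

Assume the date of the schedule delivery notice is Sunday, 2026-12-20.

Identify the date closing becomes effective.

Adding 90 calendar days to 2026-12-20 gives 2027-03-20, which is the last day of the review period.
From Saturday, 2027-03-20, 12 business days (Mar 22, Mar 23, Mar 24, Mar 25, …, Apr 2, Apr 5, Apr 6, skipping weekends) brings us to Tuesday, 2027-04-06, which is the date closing becomes effective.

2027-04-06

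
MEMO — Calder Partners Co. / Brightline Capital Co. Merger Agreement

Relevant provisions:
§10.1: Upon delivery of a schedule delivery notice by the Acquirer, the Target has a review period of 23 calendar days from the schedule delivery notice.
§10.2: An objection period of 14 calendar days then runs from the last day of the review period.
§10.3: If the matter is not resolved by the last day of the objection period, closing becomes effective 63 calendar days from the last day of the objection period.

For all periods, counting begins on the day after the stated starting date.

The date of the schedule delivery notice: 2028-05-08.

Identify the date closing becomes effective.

Adding 23 calendar days to 2028-05-08 gives 2028-05-31, which is the last day of the review period.
Adding 14 calendar days to 2028-05-31 gives 2028-06-14, which is the last day of the objection period.
Adding 63 calendar days to 2028-06-14 gives 2028-08-16, which is the date closing becomes effective.

2028-08-16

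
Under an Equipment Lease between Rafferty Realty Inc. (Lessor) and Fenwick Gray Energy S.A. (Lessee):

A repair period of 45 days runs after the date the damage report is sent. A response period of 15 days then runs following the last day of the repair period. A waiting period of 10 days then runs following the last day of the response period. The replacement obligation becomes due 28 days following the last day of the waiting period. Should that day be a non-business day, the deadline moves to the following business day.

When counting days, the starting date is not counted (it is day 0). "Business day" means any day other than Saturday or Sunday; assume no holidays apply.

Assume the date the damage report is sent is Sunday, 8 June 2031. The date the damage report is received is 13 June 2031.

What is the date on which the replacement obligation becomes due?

The last day of the repair period: 8 June 2031 + 45 days = 23 July 2031.
Adding 15 calendar days to 23 July 2031 gives 7 August 2031, which is the last day of the response period.
The last day of the waiting period: 10 calendar days after 7 August 2031 is 17 August 2031.
The date on which the replacement obligation becomes due: 28 calendar days after 17 August 2031 is 14 September 2031. That falls on a Sunday, so it rolls to the next business day, Monday, 15 September 2031.

15 September 2031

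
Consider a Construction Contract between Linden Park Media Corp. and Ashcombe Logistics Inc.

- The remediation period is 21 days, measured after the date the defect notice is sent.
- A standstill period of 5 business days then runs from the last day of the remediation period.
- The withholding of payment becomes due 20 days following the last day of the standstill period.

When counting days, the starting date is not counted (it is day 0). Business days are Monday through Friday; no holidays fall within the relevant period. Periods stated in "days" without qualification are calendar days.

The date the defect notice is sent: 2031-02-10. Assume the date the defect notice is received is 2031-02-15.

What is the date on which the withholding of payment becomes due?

2031-03-30

The last day of the remediation period: 21 calendar days after 2031-02-10 is 2031-03-03.
From Monday, 2031-03-03, 5 business days (Mar 4, Mar 5, Mar 6, Mar 7, Mar 10, skipping weekends) brings us to Monday, 2031-03-10, which is the last day of the standstill period.
The date on which the withholding of payment becomes due: 20 calendar days after 2031-03-10 is 2031-03-30.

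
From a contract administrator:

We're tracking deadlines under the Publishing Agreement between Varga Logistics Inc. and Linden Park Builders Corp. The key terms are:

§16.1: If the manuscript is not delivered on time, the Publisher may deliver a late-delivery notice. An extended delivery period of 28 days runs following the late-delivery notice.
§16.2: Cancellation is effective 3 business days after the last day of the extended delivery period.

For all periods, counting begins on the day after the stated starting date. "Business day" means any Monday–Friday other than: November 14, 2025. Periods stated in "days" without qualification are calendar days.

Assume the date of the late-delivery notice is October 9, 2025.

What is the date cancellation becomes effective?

Adding 28 calendar days to October 9, 2025 gives November 6, 2025, which is the last day of the extended delivery period.
The date cancellation becomes effective: 3 business days after Thursday, November 6, 2025, skipping weekends — Nov 7, Nov 10, Nov 11 — lands on Tuesday, November 11, 2025.

November 11, 2025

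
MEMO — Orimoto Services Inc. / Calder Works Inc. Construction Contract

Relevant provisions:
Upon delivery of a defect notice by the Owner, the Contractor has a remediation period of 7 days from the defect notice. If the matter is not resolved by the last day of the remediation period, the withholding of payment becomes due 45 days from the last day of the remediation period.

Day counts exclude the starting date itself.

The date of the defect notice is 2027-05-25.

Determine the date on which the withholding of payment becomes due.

2027-07-16

The last day of the remediation period: 7 calendar days after 2027-05-25 is 2027-06-01.
The date on which the withholding of payment becomes due: 2027-06-01 + 45 days = 2027-07-16.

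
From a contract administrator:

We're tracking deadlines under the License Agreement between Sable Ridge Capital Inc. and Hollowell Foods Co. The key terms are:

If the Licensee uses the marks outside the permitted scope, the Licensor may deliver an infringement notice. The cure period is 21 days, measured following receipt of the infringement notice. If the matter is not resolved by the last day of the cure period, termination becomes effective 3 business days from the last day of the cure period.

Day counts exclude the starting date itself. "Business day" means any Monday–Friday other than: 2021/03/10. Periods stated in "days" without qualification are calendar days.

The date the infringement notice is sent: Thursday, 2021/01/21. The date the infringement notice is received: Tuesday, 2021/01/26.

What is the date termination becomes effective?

The last day of the cure period: 21 calendar days after 2021/01/26 is 2021/02/16.
The date termination becomes effective: counting 3 business days from Tuesday, 2021/02/16 (Feb 17, Feb 18, Feb 19, skipping weekends) reaches Friday, 2021/02/19.

2021/02/19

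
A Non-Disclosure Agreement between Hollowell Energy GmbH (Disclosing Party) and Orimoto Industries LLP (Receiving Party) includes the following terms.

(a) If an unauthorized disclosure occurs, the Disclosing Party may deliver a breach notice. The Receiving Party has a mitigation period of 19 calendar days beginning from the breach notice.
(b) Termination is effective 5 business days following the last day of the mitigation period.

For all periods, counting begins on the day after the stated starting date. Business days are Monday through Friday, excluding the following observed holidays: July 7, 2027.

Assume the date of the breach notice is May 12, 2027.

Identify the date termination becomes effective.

The last day of the mitigation period: 19 calendar days after May 12, 2027 is May 31, 2027.
The date termination becomes effective: 5 business days after Monday, May 31, 2027, skipping weekends — Jun 1, Jun 2, Jun 3, Jun 4, Jun 7 — lands on Monday, June 7, 2027.

June 7, 2027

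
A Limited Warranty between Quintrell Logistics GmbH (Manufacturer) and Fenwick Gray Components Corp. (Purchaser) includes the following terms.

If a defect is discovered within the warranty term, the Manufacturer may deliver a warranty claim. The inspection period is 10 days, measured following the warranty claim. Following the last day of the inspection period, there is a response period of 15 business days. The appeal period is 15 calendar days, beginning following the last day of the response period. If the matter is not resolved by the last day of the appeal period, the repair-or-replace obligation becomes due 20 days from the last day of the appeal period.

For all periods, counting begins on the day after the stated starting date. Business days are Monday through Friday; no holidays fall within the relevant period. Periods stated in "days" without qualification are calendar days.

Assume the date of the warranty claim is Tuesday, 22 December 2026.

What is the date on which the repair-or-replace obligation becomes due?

26 February 2027

Adding 10 calendar days to 22 December 2026 gives 1 January 2027, which is the last day of the inspection period.
The last day of the response period: counting 15 business days from Friday, 1 January 2027 (Jan 4, Jan 5, Jan 6, Jan 7, …, Jan 20, Jan 21, Jan 22, skipping weekends) reaches Friday, 22 January 2027.
The last day of the appeal period: 15 calendar days after 22 January 2027 is 6 February 2027.
Adding 20 calendar days to 6 February 2027 gives 26 February 2027, which is the date on which the repair-or-replace obligation becomes due.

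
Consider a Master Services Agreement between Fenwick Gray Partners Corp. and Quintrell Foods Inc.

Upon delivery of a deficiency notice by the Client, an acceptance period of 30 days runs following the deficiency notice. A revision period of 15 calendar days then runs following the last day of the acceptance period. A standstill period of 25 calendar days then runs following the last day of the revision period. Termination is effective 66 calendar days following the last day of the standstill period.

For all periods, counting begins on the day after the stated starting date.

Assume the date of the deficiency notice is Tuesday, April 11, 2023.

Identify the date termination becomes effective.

August 25, 2023

Adding 30 calendar days to April 11, 2023 gives May 11, 2023, which is the last day of the acceptance period.
Adding 15 calendar days to May 11, 2023 gives May 26, 2023, which is the last day of the revision period.
The last day of the standstill period: May 26, 2023 + 25 days = June 20, 2023.
The date termination becomes effective: 66 calendar days after June 20, 2023 is August 25, 2023.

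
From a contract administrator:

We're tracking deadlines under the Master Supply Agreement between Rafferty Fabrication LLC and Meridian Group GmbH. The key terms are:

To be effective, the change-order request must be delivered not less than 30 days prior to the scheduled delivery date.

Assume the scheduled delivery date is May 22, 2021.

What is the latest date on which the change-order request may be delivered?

May 22, 2021 minus 30 days is Apr 22, 2021.

Apr 22, 2021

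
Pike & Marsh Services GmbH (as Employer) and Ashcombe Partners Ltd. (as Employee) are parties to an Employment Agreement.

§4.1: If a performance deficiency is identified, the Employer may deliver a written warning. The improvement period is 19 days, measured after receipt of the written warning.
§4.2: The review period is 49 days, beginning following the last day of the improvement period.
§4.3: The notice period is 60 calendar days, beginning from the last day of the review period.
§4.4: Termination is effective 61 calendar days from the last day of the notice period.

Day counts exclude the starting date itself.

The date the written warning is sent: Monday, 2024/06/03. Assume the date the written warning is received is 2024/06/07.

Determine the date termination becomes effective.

2024/12/13

Adding 19 calendar days to 2024/06/07 gives 2024/06/26, which is the last day of the improvement period.
Adding 49 calendar days to 2024/06/26 gives 2024/08/14, which is the last day of the review period.
The last day of the notice period: 2024/08/14 + 60 days = 2024/10/13.
Adding 61 calendar days to 2024/10/13 gives 2024/12/13, which is the date termination becomes effective.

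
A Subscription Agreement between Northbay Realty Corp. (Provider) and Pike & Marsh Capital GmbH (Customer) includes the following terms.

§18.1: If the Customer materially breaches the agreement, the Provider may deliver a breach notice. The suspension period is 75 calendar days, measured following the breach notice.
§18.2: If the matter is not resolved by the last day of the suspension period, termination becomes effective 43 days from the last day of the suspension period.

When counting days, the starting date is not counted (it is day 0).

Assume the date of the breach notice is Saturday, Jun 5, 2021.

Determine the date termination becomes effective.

The last day of the suspension period: 75 calendar days after Jun 5, 2021 is Aug 19, 2021.
The date termination becomes effective: Aug 19, 2021 + 43 days = Oct 1, 2021.

Oct 1, 2021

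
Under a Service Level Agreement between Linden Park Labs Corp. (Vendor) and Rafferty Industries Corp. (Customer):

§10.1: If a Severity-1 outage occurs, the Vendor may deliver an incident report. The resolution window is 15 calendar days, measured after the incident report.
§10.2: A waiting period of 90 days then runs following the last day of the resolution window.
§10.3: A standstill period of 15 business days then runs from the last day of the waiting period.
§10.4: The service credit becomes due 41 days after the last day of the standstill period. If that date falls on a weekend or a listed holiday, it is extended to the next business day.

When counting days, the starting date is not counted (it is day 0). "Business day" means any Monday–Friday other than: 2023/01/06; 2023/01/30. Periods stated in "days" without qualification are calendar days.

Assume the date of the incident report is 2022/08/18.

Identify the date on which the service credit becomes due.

2023/02/01

The last day of the resolution window: 15 calendar days after 2022/08/18 is 2022/09/02.
Adding 90 calendar days to 2022/09/02 gives 2022/12/01, which is the last day of the waiting period.
From Thursday, 2022/12/01, 15 business days (Dec 2, Dec 5, Dec 6, Dec 7, …, Dec 20, Dec 21, Dec 22, skipping weekends) brings us to Thursday, 2022/12/22, which is the last day of the standstill period.
The date on which the service credit becomes due: 2022/12/22 + 41 days = 2023/02/01. 2023/02/01 is a Wednesday and is not a listed holiday, so no roll-forward applies.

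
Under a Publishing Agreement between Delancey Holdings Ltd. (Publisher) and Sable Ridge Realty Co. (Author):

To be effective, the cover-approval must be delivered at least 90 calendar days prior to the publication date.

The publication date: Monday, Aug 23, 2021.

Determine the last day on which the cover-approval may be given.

May 25, 2021

Aug 23, 2021 minus 90 days is May 25, 2021.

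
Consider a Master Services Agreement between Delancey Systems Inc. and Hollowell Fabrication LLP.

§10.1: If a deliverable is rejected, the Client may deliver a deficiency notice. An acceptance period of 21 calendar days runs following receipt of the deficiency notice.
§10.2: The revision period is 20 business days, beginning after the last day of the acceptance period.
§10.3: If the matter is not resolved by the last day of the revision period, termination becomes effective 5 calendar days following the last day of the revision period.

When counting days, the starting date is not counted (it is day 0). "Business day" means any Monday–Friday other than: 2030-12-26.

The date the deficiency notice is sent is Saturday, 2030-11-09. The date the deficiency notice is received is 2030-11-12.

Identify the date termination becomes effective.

2031-01-06

The last day of the acceptance period: 2030-11-12 + 21 days = 2030-12-03.
The last day of the revision period: 20 business days after Tuesday, 2030-12-03, skipping weekends and the listed holiday on Dec 26 — Dec 4, Dec 5, Dec 6, Dec 9, …, Dec 30, Dec 31, Jan 1 — lands on Wednesday, 2031-01-01.
The date termination becomes effective: 2031-01-01 + 5 days = 2031-01-06.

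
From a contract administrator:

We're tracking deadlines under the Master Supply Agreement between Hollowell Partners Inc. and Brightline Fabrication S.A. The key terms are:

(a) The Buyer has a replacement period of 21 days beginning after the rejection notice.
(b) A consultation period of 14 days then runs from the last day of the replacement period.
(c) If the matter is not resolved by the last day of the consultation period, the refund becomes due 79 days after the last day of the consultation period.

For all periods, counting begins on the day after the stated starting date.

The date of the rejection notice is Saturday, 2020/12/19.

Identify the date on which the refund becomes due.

Adding 21 calendar days to 2020/12/19 gives 2021/01/09, which is the last day of the replacement period.
The last day of the consultation period: 2021/01/09 + 14 days = 2021/01/23.
Adding 79 calendar days to 2021/01/23 gives 2021/04/12, which is the date on which the refund becomes due.

2021/04/12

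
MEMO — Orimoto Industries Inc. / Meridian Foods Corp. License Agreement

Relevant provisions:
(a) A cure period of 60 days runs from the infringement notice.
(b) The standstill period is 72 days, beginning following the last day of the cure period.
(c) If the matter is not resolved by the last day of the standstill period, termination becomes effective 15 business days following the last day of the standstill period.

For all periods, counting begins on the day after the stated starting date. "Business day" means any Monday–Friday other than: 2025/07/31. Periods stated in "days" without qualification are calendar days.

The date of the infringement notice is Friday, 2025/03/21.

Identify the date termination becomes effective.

2025/08/21

Adding 60 calendar days to 2025/03/21 gives 2025/05/20, which is the last day of the cure period.
The last day of the standstill period: 72 calendar days after 2025/05/20 is 2025/07/31.
The date termination becomes effective: counting 15 business days from Thursday, 2025/07/31 (Aug 1, Aug 4, Aug 5, Aug 6, …, Aug 19, Aug 20, Aug 21, skipping weekends) reaches Thursday, 2025/08/21.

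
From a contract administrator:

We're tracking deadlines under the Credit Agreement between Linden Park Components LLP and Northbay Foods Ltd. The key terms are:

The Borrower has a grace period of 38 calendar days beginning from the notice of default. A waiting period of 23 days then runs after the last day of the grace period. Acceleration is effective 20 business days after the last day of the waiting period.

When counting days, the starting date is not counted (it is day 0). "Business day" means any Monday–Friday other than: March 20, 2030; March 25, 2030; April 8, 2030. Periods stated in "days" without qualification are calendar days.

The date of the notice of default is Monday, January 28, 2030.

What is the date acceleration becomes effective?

The last day of the grace period: 38 calendar days after January 28, 2030 is March 7, 2030.
Adding 23 calendar days to March 7, 2030 gives March 30, 2030, which is the last day of the waiting period.
The date acceleration becomes effective: 20 business days after Saturday, March 30, 2030, skipping weekends and the listed holiday on Apr 8 — Apr 1, Apr 2, Apr 3, Apr 4, …, Apr 25, Apr 26, Apr 29 — lands on Monday, April 29, 2030.

April 29, 2030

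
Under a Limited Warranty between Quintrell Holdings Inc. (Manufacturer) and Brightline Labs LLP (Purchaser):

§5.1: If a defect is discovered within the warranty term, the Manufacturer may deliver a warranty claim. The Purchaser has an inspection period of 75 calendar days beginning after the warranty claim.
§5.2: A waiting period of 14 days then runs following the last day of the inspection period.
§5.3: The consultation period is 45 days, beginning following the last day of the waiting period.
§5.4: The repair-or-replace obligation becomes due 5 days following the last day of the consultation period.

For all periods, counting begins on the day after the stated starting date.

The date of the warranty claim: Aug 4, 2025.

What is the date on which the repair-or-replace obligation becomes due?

Dec 21, 2025

Adding 75 calendar days to Aug 4, 2025 gives Oct 18, 2025, which is the last day of the inspection period.
The last day of the waiting period: Oct 18, 2025 + 14 days = Nov 1, 2025.
The last day of the consultation period: 45 calendar days after Nov 1, 2025 is Dec 16, 2025.
The date on which the repair-or-replace obligation becomes due: 5 calendar days after Dec 16, 2025 is Dec 21, 2025.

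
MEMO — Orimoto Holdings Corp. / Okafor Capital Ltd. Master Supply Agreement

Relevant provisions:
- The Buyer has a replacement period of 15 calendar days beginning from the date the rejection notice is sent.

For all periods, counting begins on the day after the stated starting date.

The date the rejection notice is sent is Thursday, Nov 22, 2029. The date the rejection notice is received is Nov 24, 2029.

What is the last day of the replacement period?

Dec 7, 2029

The last day of the replacement period: 15 calendar days after Nov 22, 2029 is Dec 7, 2029.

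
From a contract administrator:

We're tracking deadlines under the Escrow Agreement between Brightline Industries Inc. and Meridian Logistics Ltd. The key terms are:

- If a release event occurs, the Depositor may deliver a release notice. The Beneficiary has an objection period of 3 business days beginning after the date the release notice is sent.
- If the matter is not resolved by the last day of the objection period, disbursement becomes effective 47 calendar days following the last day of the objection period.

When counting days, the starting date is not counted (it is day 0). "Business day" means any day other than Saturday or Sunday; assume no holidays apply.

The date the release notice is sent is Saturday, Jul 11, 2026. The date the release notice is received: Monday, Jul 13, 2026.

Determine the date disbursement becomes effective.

The last day of the objection period: 3 business days after Saturday, Jul 11, 2026, skipping weekends — Jul 13, Jul 14, Jul 15 — lands on Wednesday, Jul 15, 2026.
Adding 47 calendar days to Jul 15, 2026 gives Aug 31, 2026, which is the date disbursement becomes effective.

Aug 31, 2026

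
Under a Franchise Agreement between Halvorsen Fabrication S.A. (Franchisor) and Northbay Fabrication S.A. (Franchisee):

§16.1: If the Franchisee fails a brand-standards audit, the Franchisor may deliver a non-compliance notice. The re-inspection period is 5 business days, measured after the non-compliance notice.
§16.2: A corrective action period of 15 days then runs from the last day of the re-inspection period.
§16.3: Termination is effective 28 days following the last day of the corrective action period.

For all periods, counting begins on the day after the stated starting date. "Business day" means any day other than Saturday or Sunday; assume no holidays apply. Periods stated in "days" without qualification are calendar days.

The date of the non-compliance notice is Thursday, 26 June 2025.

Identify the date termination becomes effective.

The last day of the re-inspection period: 5 business days after Thursday, 26 June 2025, skipping weekends — Jun 27, Jun 30, Jul 1, Jul 2, Jul 3 — lands on Thursday, 3 July 2025.
Adding 15 calendar days to 3 July 2025 gives 18 July 2025, which is the last day of the corrective action period.
The date termination becomes effective: 18 July 2025 + 28 days = 15 August 2025.

15 August 2025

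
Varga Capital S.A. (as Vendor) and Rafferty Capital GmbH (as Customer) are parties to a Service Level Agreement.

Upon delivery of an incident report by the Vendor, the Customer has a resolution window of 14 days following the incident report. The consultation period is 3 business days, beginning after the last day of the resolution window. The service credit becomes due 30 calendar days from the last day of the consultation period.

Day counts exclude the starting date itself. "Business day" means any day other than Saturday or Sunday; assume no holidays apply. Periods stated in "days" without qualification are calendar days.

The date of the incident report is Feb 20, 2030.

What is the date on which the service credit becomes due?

Adding 14 calendar days to Feb 20, 2030 gives Mar 6, 2030, which is the last day of the resolution window.
The last day of the consultation period: 3 business days after Wednesday, Mar 6, 2030, skipping weekends — Mar 7, Mar 8, Mar 11 — lands on Monday, Mar 11, 2030.
The date on which the service credit becomes due: Mar 11, 2030 + 30 days = Apr 10, 2030.

Apr 10, 2030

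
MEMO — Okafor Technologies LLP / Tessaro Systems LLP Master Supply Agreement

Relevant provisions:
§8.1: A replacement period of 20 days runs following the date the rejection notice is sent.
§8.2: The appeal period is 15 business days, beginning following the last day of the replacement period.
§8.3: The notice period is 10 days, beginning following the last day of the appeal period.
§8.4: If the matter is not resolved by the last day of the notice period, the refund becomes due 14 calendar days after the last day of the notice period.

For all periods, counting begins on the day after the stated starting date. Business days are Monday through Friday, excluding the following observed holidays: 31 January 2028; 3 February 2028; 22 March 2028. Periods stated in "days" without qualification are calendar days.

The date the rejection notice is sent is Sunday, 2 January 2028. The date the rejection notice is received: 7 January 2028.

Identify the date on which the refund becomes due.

10 March 2028

The last day of the replacement period: 2 January 2028 + 20 days = 22 January 2028.
The last day of the appeal period: counting 15 business days from Saturday, 22 January 2028 (Jan 24, Jan 25, Jan 26, Jan 27, …, Feb 11, Feb 14, Feb 15, skipping weekends and the listed holidays on Jan 31, Feb 3) reaches Tuesday, 15 February 2028.
The last day of the notice period: 15 February 2028 + 10 days = 25 February 2028.
The date on which the refund becomes due: 25 February 2028 + 14 days = 10 March 2028.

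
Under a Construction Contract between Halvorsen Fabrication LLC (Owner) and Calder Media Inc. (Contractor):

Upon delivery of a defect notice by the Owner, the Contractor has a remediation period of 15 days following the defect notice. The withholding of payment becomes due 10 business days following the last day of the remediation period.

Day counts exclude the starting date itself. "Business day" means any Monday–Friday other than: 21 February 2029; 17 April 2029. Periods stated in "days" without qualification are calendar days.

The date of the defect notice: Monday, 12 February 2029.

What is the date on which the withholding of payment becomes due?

13 March 2029

The last day of the remediation period: 15 calendar days after 12 February 2029 is 27 February 2029.
The date on which the withholding of payment becomes due: counting 10 business days from Tuesday, 27 February 2029 (Feb 28, Mar 1, Mar 2, Mar 5, Mar 6, Mar 7, Mar 8, Mar 9, Mar 12, Mar 13, skipping weekends) reaches Tuesday, 13 March 2029.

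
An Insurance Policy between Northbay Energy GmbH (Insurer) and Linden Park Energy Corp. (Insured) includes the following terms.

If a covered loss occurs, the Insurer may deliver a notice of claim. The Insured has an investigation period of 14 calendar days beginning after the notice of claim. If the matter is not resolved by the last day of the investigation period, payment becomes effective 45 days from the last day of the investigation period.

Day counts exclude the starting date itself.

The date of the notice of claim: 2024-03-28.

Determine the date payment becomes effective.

2024-05-26

The last day of the investigation period: 2024-03-28 + 14 days = 2024-04-11.
The date payment becomes effective: 2024-04-11 + 45 days = 2024-05-26.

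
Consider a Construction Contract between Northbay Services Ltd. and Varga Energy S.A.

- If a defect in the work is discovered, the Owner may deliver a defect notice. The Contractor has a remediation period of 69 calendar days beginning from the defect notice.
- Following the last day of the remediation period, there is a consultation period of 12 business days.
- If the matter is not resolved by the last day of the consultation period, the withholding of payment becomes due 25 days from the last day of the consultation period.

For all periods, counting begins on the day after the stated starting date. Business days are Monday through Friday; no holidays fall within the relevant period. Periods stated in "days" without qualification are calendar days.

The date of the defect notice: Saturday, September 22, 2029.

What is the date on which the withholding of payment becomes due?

The last day of the remediation period: 69 calendar days after September 22, 2029 is November 30, 2029.
The last day of the consultation period: 12 business days after Friday, November 30, 2029, skipping weekends — Dec 3, Dec 4, Dec 5, Dec 6, …, Dec 14, Dec 17, Dec 18 — lands on Tuesday, December 18, 2029.
The date on which the withholding of payment becomes due: December 18, 2029 + 25 days = January 12, 2030.

January 12, 2030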